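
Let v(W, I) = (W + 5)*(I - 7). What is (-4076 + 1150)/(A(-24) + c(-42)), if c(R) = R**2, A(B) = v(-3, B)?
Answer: -1463/851 ≈ -1.7192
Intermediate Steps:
v(W, I) = (-7 + I)*(5 + W) (v(W, I) = (5 + W)*(-7 + I) = (-7 + I)*(5 + W))
A(B) = -14 + 2*B (A(B) = -35 - 7*(-3) + 5*B + B*(-3) = -35 + 21 + 5*B - 3*B = -14 + 2*B)
(-4076 + 1150)/(A(-24) + c(-42)) = (-4076 + 1150)/((-14 + 2*(-24)) + (-42)**2) = -2926/((-14 - 48) + 1764) = -2926/(-62 + 1764) = -2926/1702 = -2926*1/1702 = -1463/851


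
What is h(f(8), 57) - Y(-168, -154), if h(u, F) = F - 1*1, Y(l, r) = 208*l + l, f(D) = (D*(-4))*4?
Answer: 35168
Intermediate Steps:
f(D) = -16*D (f(D) = -4*D*4 = -16*D)
Y(l, r) = 209*l
h(u, F) = -1 + F (h(u, F) = F - 1 = -1 + F)
h(f(8), 57) - Y(-168, -154) = (-1 + 57) - 209*(-168) = 56 - 1*(-35112) = 56 + 35112 = 35168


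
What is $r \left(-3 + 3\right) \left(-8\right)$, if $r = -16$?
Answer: $0$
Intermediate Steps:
$r \left(-3 + 3\right) \left(-8\right) = - 16 \left(-3 + 3\right) \left(-8\right) = \left(-16\right) 0 \left(-8\right) = 0 \left(-8\right) = 0$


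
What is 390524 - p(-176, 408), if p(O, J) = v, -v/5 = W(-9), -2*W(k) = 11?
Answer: 780993/2 ≈ 3.9050e+5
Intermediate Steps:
W(k) = -11/2 (W(k) = -1/2*11 = -11/2)
v = 55/2 (v = -5*(-11/2) = 55/2 ≈ 27.500)
p(O, J) = 55/2
390524 - p(-176, 408) = 390524 - 1*55/2 = 390524 - 55/2 = 780993/2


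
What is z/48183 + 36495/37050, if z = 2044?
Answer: 122277919/119012010 ≈ 1.0274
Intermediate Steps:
z/48183 + 36495/37050 = 2044/48183 + 36495/37050 = 2044*(1/48183) + 36495*(1/37050) = 2044/48183 + 2433/2470 = 122277919/119012010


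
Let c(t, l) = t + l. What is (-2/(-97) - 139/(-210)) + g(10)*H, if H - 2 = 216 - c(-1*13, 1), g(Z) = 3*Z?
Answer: 140566903/20370 ≈ 6900.7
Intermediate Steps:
c(t, l) = l + t
H = 230 (H = 2 + (216 - (1 - 1*13)) = 2 + (216 - (1 - 13)) = 2 + (216 - 1*(-12)) = 2 + (216 + 12) = 2 + 228 = 230)
(-2/(-97) - 139/(-210)) + g(10)*H = (-2/(-97) - 139/(-210)) + (3*10)*230 = (-2*(-1/97) - 139*(-1/210)) + 30*230 = (2/97 + 139/210) + 6900 = 13903/20370 + 6900 = 140566903/20370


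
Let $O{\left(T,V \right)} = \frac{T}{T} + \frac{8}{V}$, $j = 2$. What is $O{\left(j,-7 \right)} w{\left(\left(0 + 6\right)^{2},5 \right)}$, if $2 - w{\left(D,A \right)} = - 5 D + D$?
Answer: $- \frac{146}{7} \approx -20.857$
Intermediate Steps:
$O{\left(T,V \right)} = 1 + \frac{8}{V}$
$w{\left(D,A \right)} = 2 + 4 D$ ($w{\left(D,A \right)} = 2 - \left(- 5 D + D\right) = 2 - - 4 D = 2 + 4 D$)
$O{\left(j,-7 \right)} w{\left(\left(0 + 6\right)^{2},5 \right)} = \frac{8 - 7}{-7} \left(2 + 4 \left(0 + 6\right)^{2}\right) = \left(- \frac{1}{7}\right) 1 \left(2 + 4 \cdot 6^{2}\right) = - \frac{2 + 4 \cdot 36}{7} = - \frac{2 + 144}{7} = \left(- \frac{1}{7}\right) 146 = - \frac{146}{7}$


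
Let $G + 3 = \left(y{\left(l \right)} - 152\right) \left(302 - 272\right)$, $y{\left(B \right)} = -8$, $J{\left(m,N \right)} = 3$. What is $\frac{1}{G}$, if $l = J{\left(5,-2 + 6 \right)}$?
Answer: $- \frac{1}{4803} \approx -0.0002082$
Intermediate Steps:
$l = 3$
$G = -4803$ ($G = -3 + \left(-8 - 152\right) \left(302 - 272\right) = -3 - 4800 = -4803$)
$\frac{1}{G} = \frac{1}{-4803} = - \frac{1}{4803}$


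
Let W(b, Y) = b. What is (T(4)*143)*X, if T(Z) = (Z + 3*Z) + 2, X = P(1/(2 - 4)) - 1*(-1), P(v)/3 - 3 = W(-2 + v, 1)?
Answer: 6435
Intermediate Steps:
P(v) = 3 + 3*v (P(v) = 9 + 3*(-2 + v) = 9 + (-6 + 3*v) = 3 + 3*v)
X = 5/2 (X = (3 + 3/(2 - 4)) - 1*(-1) = (3 + 3/(-2)) + 1 = (3 + 3*(-½)) + 1 = (3 - 3/2) + 1 = 3/2 + 1 = 5/2 ≈ 2.5000)
T(Z) = 2 + 4*Z (T(Z) = 4*Z + 2 = 2 + 4*Z)
(T(4)*143)*X = ((2 + 4*4)*143)*(5/2) = ((2 + 16)*143)*(5/2) = (18*143)*(5/2) = 2574*(5/2) = 6435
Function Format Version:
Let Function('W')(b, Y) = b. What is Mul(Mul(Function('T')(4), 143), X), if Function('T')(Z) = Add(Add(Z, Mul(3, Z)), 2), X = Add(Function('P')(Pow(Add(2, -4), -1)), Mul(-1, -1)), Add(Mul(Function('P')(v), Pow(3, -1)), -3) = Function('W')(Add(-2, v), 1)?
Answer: 6435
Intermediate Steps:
Function('P')(v) = Add(3, Mul(3, v)) (Function('P')(v) = Add(9, Mul(3, Add(-2, v))) = Add(9, Add(-6, Mul(3, v))) = Add(3, Mul(3, v)))
X = Rational(5, 2) (X = Add(Add(3, Mul(3, Pow(Add(2, -4), -1))), Mul(-1, -1)) = Add(Add(3, Mul(3, Pow(-2, -1))), 1) = Add(Add(3, Mul(3, Rational(-1, 2))), 1) = Add(Add(3, Rational(-3, 2)), 1) = Add(Rational(3, 2), 1) = Rational(5, 2) ≈ 2.5000)
Function('T')(Z) = Add(2, Mul(4, Z)) (Function('T')(Z) = Add(Mul(4, Z), 2) = Add(2, Mul(4, Z)))
Mul(Mul(Function('T')(4), 143), X) = Mul(Mul(Add(2, Mul(4, 4)), 143), Rational(5, 2)) = Mul(Mul(Add(2, 16), 143), Rational(5, 2)) = Mul(Mul(18, 143), Rational(5, 2)) = Mul(2574, Rational(5, 2)) = 6435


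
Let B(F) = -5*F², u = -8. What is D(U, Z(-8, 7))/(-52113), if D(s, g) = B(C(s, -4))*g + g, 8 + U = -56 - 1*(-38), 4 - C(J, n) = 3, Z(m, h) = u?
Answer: -32/52113 ≈ -0.00061405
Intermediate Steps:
Z(m, h) = -8
C(J, n) = 1 (C(J, n) = 4 - 1*3 = 4 - 3 = 1)
U = -26 (U = -8 + (-56 - 1*(-38)) = -8 + (-56 + 38) = -8 - 18 = -26)
D(s, g) = -4*g (D(s, g) = (-5*1²)*g + g = (-5*1)*g + g = -5*g + g = -4*g)
D(U, Z(-8, 7))/(-52113) = -4*(-8)/(-52113) = 32*(-1/52113) = -32/52113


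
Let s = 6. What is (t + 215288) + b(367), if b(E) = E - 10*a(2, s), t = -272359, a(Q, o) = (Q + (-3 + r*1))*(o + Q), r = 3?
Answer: -56864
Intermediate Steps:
a(Q, o) = Q*(Q + o) (a(Q, o) = (Q + (-3 + 3*1))*(o + Q) = (Q + (-3 + 3))*(Q + o) = (Q + 0)*(Q + o) = Q*(Q + o))
b(E) = -160 + E (b(E) = E - 20*(2 + 6) = E - 20*8 = E - 10*16 = E - 160 = -160 + E)
(t + 215288) + b(367) = (-272359 + 215288) + (-160 + 367) = -57071 + 207 = -56864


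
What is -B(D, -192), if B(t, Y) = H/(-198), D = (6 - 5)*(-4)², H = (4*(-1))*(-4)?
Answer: 8/99 ≈ 0.080808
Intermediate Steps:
H = 16 (H = -4*(-4) = 16)
D = 16 (D = 1*16 = 16)
B(t, Y) = -8/99 (B(t, Y) = 16/(-198) = 16*(-1/198) = -8/99)
-B(D, -192) = -1*(-8/99) = 8/99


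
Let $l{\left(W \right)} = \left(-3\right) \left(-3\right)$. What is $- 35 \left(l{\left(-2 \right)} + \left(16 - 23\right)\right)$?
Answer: $-70$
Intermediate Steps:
$l{\left(W \right)} = 9$
$- 35 \left(l{\left(-2 \right)} + \left(16 - 23\right)\right) = - 35 \left(9 + \left(16 - 23\right)\right) = - 35 \left(9 - 7\right) = \left(-35\right) 2 = -70$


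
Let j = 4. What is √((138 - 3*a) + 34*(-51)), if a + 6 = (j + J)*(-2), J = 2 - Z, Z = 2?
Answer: I*√1554 ≈ 39.421*I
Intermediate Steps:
J = 0 (J = 2 - 1*2 = 2 - 2 = 0)
a = -14 (a = -6 + (4 + 0)*(-2) = -6 + 4*(-2) = -6 - 8 = -14)
√((138 - 3*a) + 34*(-51)) = √((138 - 3*(-14)) + 34*(-51)) = √((138 - 1*(-42)) - 1734) = √((138 + 42) - 1734) = √(180 - 1734) = √(-1554) = I*√1554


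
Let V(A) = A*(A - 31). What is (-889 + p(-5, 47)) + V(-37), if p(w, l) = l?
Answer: 1674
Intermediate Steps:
V(A) = A*(-31 + A)
(-889 + p(-5, 47)) + V(-37) = (-889 + 47) - 37*(-31 - 37) = -842 - 37*(-68) = -842 + 2516 = 1674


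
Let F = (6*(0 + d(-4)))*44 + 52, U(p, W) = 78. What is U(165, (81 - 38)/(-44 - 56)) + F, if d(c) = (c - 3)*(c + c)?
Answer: 14914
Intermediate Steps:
d(c) = 2*c*(-3 + c) (d(c) = (-3 + c)*(2*c) = 2*c*(-3 + c))
F = 14836 (F = (6*(0 + 2*(-4)*(-3 - 4)))*44 + 52 = (6*(0 + 2*(-4)*(-7)))*44 + 52 = (6*(0 + 56))*44 + 52 = (6*56)*44 + 52 = 336*44 + 52 = 14784 + 52 = 14836)
U(165, (81 - 38)/(-44 - 56)) + F = 78 + 14836 = 14914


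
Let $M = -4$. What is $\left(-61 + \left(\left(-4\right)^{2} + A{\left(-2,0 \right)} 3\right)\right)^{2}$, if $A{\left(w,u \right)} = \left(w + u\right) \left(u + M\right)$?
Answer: $441$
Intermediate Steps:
$A{\left(w,u \right)} = \left(-4 + u\right) \left(u + w\right)$ ($A{\left(w,u \right)} = \left(w + u\right) \left(u - 4\right) = \left(u + w\right) \left(-4 + u\right) = \left(-4 + u\right) \left(u + w\right)$)
$\left(-61 + \left(\left(-4\right)^{2} + A{\left(-2,0 \right)} 3\right)\right)^{2} = \left(-61 + \left(\left(-4\right)^{2} + \left(0^{2} - 0 - -8 + 0 \left(-2\right)\right) 3\right)\right)^{2} = \left(-61 + \left(16 + \left(0 + 0 + 8 + 0\right) 3\right)\right)^{2} = \left(-61 + \left(16 + 8 \cdot 3\right)\right)^{2} = \left(-61 + \left(16 + 24\right)\right)^{2} = \left(-61 + 40\right)^{2} = \left(-21\right)^{2} = 441$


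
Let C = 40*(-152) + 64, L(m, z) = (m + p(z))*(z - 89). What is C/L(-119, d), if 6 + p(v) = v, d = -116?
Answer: -6016/49405 ≈ -0.12177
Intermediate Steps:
p(v) = -6 + v
L(m, z) = (-89 + z)*(-6 + m + z) (L(m, z) = (m + (-6 + z))*(z - 89) = (-6 + m + z)*(-89 + z) = (-89 + z)*(-6 + m + z))
C = -6016 (C = -6080 + 64 = -6016)
C/L(-119, d) = -6016/(534 + (-116)² - 95*(-116) - 89*(-119) - 119*(-116)) = -6016/(534 + 13456 + 11020 + 10591 + 13804) = -6016/49405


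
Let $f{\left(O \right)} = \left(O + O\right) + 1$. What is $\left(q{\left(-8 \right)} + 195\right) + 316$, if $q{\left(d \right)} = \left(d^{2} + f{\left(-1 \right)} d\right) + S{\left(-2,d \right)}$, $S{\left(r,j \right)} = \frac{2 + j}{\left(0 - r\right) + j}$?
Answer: $584$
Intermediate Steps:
$S{\left(r,j \right)} = \frac{2 + j}{j - r}$ ($S{\left(r,j \right)} = \frac{2 + j}{- r + j} = \frac{2 + j}{j - r}$)
$f{\left(O \right)} = 1 + 2 O$ ($f{\left(O \right)} = 2 O + 1 = 1 + 2 O$)
$q{\left(d \right)} = 1 + d^{2} - d$ ($q{\left(d \right)} = \left(d^{2} + \left(1 + 2 \left(-1\right)\right) d\right) + \frac{2 + d}{d - -2} = \left(d^{2} + \left(1 - 2\right) d\right) + \frac{2 + d}{d + 2} = \left(d^{2} - d\right) + \frac{2 + d}{2 + d} = \left(d^{2} - d\right) + 1 = 1 + d^{2} - d$)
$\left(q{\left(-8 \right)} + 195\right) + 316 = \left(\left(1 + \left(-8\right)^{2} - -8\right) + 195\right) + 316 = \left(\left(1 + 64 + 8\right) + 195\right) + 316 = \left(73 + 195\right) + 316 = 268 + 316 = 584$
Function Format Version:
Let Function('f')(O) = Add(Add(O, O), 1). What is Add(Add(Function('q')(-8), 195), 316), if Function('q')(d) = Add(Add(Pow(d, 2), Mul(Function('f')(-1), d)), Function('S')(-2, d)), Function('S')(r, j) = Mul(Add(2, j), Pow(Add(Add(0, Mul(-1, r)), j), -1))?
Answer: 584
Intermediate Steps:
Function('S')(r, j) = Mul(Pow(Add(j, Mul(-1, r)), -1), Add(2, j)) (Function('S')(r, j) = Mul(Add(2, j), Pow(Add(Mul(-1, r), j), -1)) = Mul(Add(2, j), Pow(Add(j, Mul(-1, r)), -1)) = Mul(Pow(Add(j, Mul(-1, r)), -1), Add(2, j)))
Function('f')(O) = Add(1, Mul(2, O)) (Function('f')(O) = Add(Mul(2, O), 1) = Add(1, Mul(2, O)))
Function('q')(d) = Add(1, Pow(d, 2), Mul(-1, d)) (Function('q')(d) = Add(Add(Pow(d, 2), Mul(Add(1, Mul(2, -1)), d)), Mul(Pow(Add(d, Mul(-1, -2)), -1), Add(2, d))) = Add(Add(Pow(d, 2), Mul(Add(1, -2), d)), Mul(Pow(Add(d, 2), -1), Add(2, d))) = Add(Add(Pow(d, 2), Mul(-1, d)), Mul(Pow(Add(2, d), -1), Add(2, d))) = Add(Add(Pow(d, 2), Mul(-1, d)), 1) = Add(1, Pow(d, 2), Mul(-1, d)))
Add(Add(Function('q')(-8), 195), 316) = Add(Add(Add(1, Pow(-8, 2), Mul(-1, -8)), 195), 316) = Add(Add(Add(1, 64, 8), 195), 316) = Add(Add(73, 195), 316) = Add(268, 316) = 584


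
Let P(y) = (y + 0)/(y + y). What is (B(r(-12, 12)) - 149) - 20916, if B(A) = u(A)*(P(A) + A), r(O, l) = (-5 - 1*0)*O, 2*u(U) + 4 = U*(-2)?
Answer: -24816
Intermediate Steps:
u(U) = -2 - U (u(U) = -2 + (U*(-2))/2 = -2 + (-2*U)/2 = -2 - U)
P(y) = 1/2 (P(y) = y/((2*y)) = y*(1/(2*y)) = 1/2)
r(O, l) = -5*O (r(O, l) = (-5 + 0)*O = -5*O)
B(A) = (1/2 + A)*(-2 - A) (B(A) = (-2 - A)*(1/2 + A) = (1/2 + A)*(-2 - A))
(B(r(-12, 12)) - 149) - 20916 = (-(1 + 2*(-5*(-12)))*(2 - 5*(-12))/2 - 149) - 20916 = (-(1 + 2*60)*(2 + 60)/2 - 149) - 20916 = (-1/2*(1 + 120)*62 - 149) - 20916 = (-1/2*121*62 - 149) - 20916 = (-3751 - 149) - 20916 = -3900 - 20916 = -24816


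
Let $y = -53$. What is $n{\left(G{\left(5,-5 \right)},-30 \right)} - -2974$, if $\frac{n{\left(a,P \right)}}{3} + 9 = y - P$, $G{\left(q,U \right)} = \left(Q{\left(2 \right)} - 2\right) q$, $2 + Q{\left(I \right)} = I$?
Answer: $2878$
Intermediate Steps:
$Q{\left(I \right)} = -2 + I$
$G{\left(q,U \right)} = - 2 q$ ($G{\left(q,U \right)} = \left(\left(-2 + 2\right) - 2\right) q = \left(0 - 2\right) q = - 2 q$)
$n{\left(a,P \right)} = -186 - 3 P$ ($n{\left(a,P \right)} = -27 + 3 \left(-53 - P\right) = -27 - \left(159 + 3 P\right) = -186 - 3 P$)
$n{\left(G{\left(5,-5 \right)},-30 \right)} - -2974 = \left(-186 - -90\right) - -2974 = \left(-186 + 90\right) + 2974 = -96 + 2974 = 2878$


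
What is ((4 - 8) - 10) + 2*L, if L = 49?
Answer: 84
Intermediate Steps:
((4 - 8) - 10) + 2*L = ((4 - 8) - 10) + 2*49 = (-4 - 10) + 98 = -14 + 98 = 84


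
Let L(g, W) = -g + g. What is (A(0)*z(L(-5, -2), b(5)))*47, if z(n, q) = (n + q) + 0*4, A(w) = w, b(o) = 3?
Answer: 0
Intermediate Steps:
L(g, W) = 0
z(n, q) = n + q (z(n, q) = (n + q) + 0 = n + q)
(A(0)*z(L(-5, -2), b(5)))*47 = (0*(0 + 3))*47 = (0*3)*47 = 0*47 = 0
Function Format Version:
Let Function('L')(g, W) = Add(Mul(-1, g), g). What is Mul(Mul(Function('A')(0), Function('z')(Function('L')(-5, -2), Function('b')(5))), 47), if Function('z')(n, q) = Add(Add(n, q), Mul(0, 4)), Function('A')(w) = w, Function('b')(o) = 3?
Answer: 0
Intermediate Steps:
Function('L')(g, W) = 0
Function('z')(n, q) = Add(n, q) (Function('z')(n, q) = Add(Add(n, q), 0) = Add(n, q))
Mul(Mul(Function('A')(0), Function('z')(Function('L')(-5, -2), Function('b')(5))), 47) = Mul(Mul(0, Add(0, 3)), 47) = Mul(Mul(0, 3), 47) = Mul(0, 47) = 0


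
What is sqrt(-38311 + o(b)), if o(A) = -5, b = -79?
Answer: 2*I*sqrt(9579) ≈ 195.74*I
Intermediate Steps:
sqrt(-38311 + o(b)) = sqrt(-38311 - 5) = sqrt(-38316) = 2*I*sqrt(9579)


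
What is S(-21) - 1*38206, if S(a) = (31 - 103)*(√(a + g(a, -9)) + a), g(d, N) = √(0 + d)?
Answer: -36694 - 72*√(-21 + I*√21) ≈ -36730.0 - 331.88*I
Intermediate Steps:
g(d, N) = √d
S(a) = -72*a - 72*√(a + √a) (S(a) = (31 - 103)*(√(a + √a) + a) = -72*(a + √(a + √a)) = -72*a - 72*√(a + √a))
S(-21) - 1*38206 = (-72*(-21) - 72*√(-21 + √(-21))) - 1*38206 = (1512 - 72*√(-21 + I*√21)) - 38206 = -36694 - 72*√(-21 + I*√21)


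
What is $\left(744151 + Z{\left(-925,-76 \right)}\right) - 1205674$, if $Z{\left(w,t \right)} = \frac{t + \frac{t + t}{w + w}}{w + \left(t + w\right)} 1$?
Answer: $- \frac{137037705071}{296925} \approx -4.6152 \cdot 10^{5}$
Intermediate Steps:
$Z{\left(w,t \right)} = \frac{t + \frac{t}{w}}{t + 2 w}$ ($Z{\left(w,t \right)} = \frac{t + \frac{2 t}{2 w}}{t + 2 w} 1 = \frac{t + 2 t \frac{1}{2 w}}{t + 2 w} 1 = \frac{t + \frac{t}{w}}{t + 2 w} 1 = \frac{t + \frac{t}{w}}{t + 2 w}$)
$\left(744151 + Z{\left(-925,-76 \right)}\right) - 1205674 = \left(744151 - \frac{76 \left(1 - 925\right)}{\left(-925\right) \left(-76 + 2 \left(-925\right)\right)}\right) - 1205674 = \left(744151 - \left(- \frac{76}{925}\right) \frac{1}{-76 - 1850} \left(-924\right)\right) - 1205674 = \left(744151 - \left(- \frac{76}{925}\right) \frac{1}{-1926} \left(-924\right)\right) - 1205674 = \left(744151 - \left(- \frac{76}{925}\right) \left(- \frac{1}{1926}\right) \left(-924\right)\right) - 1205674 = \left(744151 + \frac{11704}{296925}\right) - 1205674 = \frac{220957047379}{296925} - 1205674 = - \frac{137037705071}{296925}$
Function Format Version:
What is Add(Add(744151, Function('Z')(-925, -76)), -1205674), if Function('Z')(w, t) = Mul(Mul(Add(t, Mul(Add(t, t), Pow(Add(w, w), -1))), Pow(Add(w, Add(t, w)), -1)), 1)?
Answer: Rational(-137037705071, 296925) ≈ -4.6152e+5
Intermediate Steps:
Function('Z')(w, t) = Mul(Pow(Add(t, Mul(2, w)), -1), Add(t, Mul(t, Pow(w, -1)))) (Function('Z')(w, t) = Mul(Mul(Add(t, Mul(Mul(2, t), Pow(Mul(2, w), -1))), Pow(Add(t, Mul(2, w)), -1)), 1) = Mul(Mul(Add(t, Mul(Mul(2, t), Mul(Rational(1, 2), Pow(w, -1)))), Pow(Add(t, Mul(2, w)), -1)), 1) = Mul(Mul(Add(t, Mul(t, Pow(w, -1))), Pow(Add(t, Mul(2, w)), -1)), 1) = Mul(Mul(Pow(Add(t, Mul(2, w)), -1), Add(t, Mul(t, Pow(w, -1)))), 1) = Mul(Pow(Add(t, Mul(2, w)), -1), Add(t, Mul(t, Pow(w, -1)))))
Add(Add(744151, Function('Z')(-925, -76)), -1205674) = Add(Add(744151, Mul(-76, Pow(-925, -1), Pow(Add(-76, Mul(2, -925)), -1), Add(1, -925))), -1205674) = Add(Add(744151, Mul(-76, Rational(-1, 925), Pow(Add(-76, -1850), -1), -924)), -1205674) = Add(Add(744151, Mul(-76, Rational(-1, 925), Pow(-1926, -1), -924)), -1205674) = Add(Add(744151, Mul(-76, Rational(-1, 925), Rational(-1, 1926), -924)), -1205674) = Add(Add(744151, Rational(11704, 296925)), -1205674) = Add(Rational(220957047379, 296925), -1205674) = Rational(-137037705071, 296925)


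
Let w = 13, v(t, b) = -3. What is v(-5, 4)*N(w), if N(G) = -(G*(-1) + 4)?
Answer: -27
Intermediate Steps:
N(G) = -4 + G (N(G) = -(-G + 4) = -(4 - G) = -4 + G)
v(-5, 4)*N(w) = -3*(-4 + 13) = -3*9 = -27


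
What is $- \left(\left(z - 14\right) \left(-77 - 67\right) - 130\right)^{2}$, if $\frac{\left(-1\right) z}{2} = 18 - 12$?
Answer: $-13060996$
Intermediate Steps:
$z = -12$ ($z = - 2 \left(18 - 12\right) = \left(-2\right) 6 = -12$)
$- \left(\left(z - 14\right) \left(-77 - 67\right) - 130\right)^{2} = - \left(\left(-12 - 14\right) \left(-77 - 67\right) - 130\right)^{2} = - \left(\left(-26\right) \left(-144\right) - 130\right)^{2} = - \left(3744 - 130\right)^{2} = - 3614^{2} = \left(-1\right) 13060996 = -13060996$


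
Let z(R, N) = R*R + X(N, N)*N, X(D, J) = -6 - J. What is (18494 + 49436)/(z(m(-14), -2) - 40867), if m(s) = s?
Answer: -67930/40663 ≈ -1.6706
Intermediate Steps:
z(R, N) = R² + N*(-6 - N) (z(R, N) = R*R + (-6 - N)*N = R² + N*(-6 - N))
(18494 + 49436)/(z(m(-14), -2) - 40867) = (18494 + 49436)/(((-14)² - 1*(-2)*(6 - 2)) - 40867) = 67930/((196 - 1*(-2)*4) - 40867) = 67930/((196 + 8) - 40867) = 67930/(204 - 40867) = 67930/(-40663) = 67930*(-1/40663) = -67930/40663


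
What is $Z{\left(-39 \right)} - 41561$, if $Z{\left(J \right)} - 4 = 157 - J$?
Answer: $-41361$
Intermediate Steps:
$Z{\left(J \right)} = 161 - J$ ($Z{\left(J \right)} = 4 - \left(-157 + J\right) = 161 - J$)
$Z{\left(-39 \right)} - 41561 = \left(161 - -39\right) - 41561 = \left(161 + 39\right) - 41561 = 200 - 41561 = -41361$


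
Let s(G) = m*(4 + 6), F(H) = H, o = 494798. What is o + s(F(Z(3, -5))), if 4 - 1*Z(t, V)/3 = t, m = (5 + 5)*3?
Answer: 495098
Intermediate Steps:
m = 30 (m = 10*3 = 30)
Z(t, V) = 12 - 3*t
s(G) = 300 (s(G) = 30*(4 + 6) = 30*10 = 300)
o + s(F(Z(3, -5))) = 494798 + 300 = 495098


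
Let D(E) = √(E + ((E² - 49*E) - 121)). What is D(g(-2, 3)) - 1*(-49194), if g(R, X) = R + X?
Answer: 49194 + 2*I*√42 ≈ 49194.0 + 12.961*I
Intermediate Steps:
D(E) = √(-121 + E² - 48*E) (D(E) = √(E + (-121 + E² - 49*E)) = √(-121 + E² - 48*E))
D(g(-2, 3)) - 1*(-49194) = √(-121 + (-2 + 3)² - 48*(-2 + 3)) - 1*(-49194) = √(-121 + 1² - 48*1) + 49194 = √(-121 + 1 - 48) + 49194 = √(-168) + 49194 = 2*I*√42 + 49194 = 49194 + 2*I*√42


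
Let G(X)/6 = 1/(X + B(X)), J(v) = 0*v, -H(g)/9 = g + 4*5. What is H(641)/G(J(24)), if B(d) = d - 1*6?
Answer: 5949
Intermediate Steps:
H(g) = -180 - 9*g (H(g) = -9*(g + 4*5) = -9*(g + 20) = -9*(20 + g) = -180 - 9*g)
J(v) = 0
B(d) = -6 + d (B(d) = d - 6 = -6 + d)
G(X) = 6/(-6 + 2*X) (G(X) = 6/(X + (-6 + X)) = 6/(-6 + 2*X))
H(641)/G(J(24)) = (-180 - 9*641)/((3/(-3 + 0))) = (-180 - 5769)/((3/(-3))) = -5949/(3*(-⅓)) = -5949/(-1) = -5949*(-1) = 5949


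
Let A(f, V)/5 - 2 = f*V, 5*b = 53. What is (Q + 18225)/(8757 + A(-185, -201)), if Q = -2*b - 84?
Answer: 90599/973460 ≈ 0.093069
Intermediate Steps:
b = 53/5 (b = (1/5)*53 = 53/5 ≈ 10.600)
Q = -526/5 (Q = -2*53/5 - 84 = -106/5 - 84 = -526/5 ≈ -105.20)
A(f, V) = 10 + 5*V*f (A(f, V) = 10 + 5*(f*V) = 10 + 5*(V*f) = 10 + 5*V*f)
(Q + 18225)/(8757 + A(-185, -201)) = (-526/5 + 18225)/(8757 + (10 + 5*(-201)*(-185))) = 90599/(5*(8757 + (10 + 185925))) = 90599/(5*(8757 + 185935)) = (90599/5)/194692 = (90599/5)*(1/194692) = 90599/973460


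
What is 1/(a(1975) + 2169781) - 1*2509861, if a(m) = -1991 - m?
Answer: -5435894601714/2165815 ≈ -2.5099e+6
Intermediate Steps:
1/(a(1975) + 2169781) - 1*2509861 = 1/((-1991 - 1*1975) + 2169781) - 1*2509861 = 1/((-1991 - 1975) + 2169781) - 2509861 = 1/(-3966 + 2169781) - 2509861 = 1/2165815 - 2509861 = -5435894601714/2165815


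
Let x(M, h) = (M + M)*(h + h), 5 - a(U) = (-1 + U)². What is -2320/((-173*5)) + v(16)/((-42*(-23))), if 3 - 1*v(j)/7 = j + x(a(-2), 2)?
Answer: 67319/23874 ≈ 2.8198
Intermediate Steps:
a(U) = 5 - (-1 + U)²
x(M, h) = 4*M*h (x(M, h) = (2*M)*(2*h) = 4*M*h)
v(j) = 245 - 7*j (v(j) = 21 - 7*(j + 4*(5 - (-1 - 2)²)*2) = 21 - 7*(j + 4*(5 - 1*(-3)²)*2) = 21 - 7*(j + 4*(5 - 1*9)*2) = 21 - 7*(j + 4*(5 - 9)*2) = 21 - 7*(j + 4*(-4)*2) = 21 - 7*(j - 32) = 21 - 7*(-32 + j) = 21 + (224 - 7*j) = 245 - 7*j)
-2320/((-173*5)) + v(16)/((-42*(-23))) = -2320/((-173*5)) + (245 - 7*16)/((-42*(-23))) = -2320/(-865) + (245 - 112)/966 = -2320*(-1/865) + 133*(1/966) = 464/173 + 19/138 = 67319/23874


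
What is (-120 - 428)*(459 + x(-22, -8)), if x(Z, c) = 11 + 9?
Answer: -262492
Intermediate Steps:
x(Z, c) = 20
(-120 - 428)*(459 + x(-22, -8)) = (-120 - 428)*(459 + 20) = -548*479 = -262492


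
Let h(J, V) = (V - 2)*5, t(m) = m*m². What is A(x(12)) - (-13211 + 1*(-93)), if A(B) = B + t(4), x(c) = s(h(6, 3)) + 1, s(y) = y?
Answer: 13374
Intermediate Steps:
t(m) = m³
h(J, V) = -10 + 5*V (h(J, V) = (-2 + V)*5 = -10 + 5*V)
x(c) = 6 (x(c) = (-10 + 5*3) + 1 = (-10 + 15) + 1 = 5 + 1 = 6)
A(B) = 64 + B (A(B) = B + 4³ = B + 64 = 64 + B)
A(x(12)) - (-13211 + 1*(-93)) = (64 + 6) - (-13211 + 1*(-93)) = 70 - (-13211 - 93) = 70 - 1*(-13304) = 70 + 13304 = 13374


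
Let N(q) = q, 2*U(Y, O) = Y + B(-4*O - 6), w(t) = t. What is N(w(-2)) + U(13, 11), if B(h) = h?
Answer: -41/2 ≈ -20.500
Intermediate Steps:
U(Y, O) = -3 + Y/2 - 2*O (U(Y, O) = (Y + (-4*O - 6))/2 = (Y + (-6 - 4*O))/2 = (-6 + Y - 4*O)/2 = -3 + Y/2 - 2*O)
N(w(-2)) + U(13, 11) = -2 + (-3 + (1/2)*13 - 2*11) = -2 + (-3 + 13/2 - 22) = -2 - 37/2 = -41/2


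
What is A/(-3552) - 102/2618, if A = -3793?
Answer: 281405/273504 ≈ 1.0289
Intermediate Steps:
A/(-3552) - 102/2618 = -3793/(-3552) - 102/2618 = -3793*(-1/3552) - 102*1/2618 = 3793/3552 - 3/77 = 281405/273504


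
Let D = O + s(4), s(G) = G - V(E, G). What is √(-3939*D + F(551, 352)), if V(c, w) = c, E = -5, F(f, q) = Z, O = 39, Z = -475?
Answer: I*√189547 ≈ 435.37*I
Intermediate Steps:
F(f, q) = -475
s(G) = 5 + G (s(G) = G - 1*(-5) = G + 5 = 5 + G)
D = 48 (D = 39 + (5 + 4) = 39 + 9 = 48)
√(-3939*D + F(551, 352)) = √(-3939*48 - 475) = √(-189072 - 475) = √(-189547) = I*√189547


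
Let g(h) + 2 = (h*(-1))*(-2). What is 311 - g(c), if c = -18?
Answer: 349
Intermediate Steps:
g(h) = -2 + 2*h (g(h) = -2 + (h*(-1))*(-2) = -2 - h*(-2) = -2 + 2*h)
311 - g(c) = 311 - (-2 + 2*(-18)) = 311 - (-2 - 36) = 311 - 1*(-38) = 311 + 38 = 349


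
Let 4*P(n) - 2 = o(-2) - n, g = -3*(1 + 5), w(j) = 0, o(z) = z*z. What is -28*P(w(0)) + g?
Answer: -60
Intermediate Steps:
o(z) = z²
g = -18 (g = -3*6 = -18)
P(n) = 3/2 - n/4 (P(n) = ½ + ((-2)² - n)/4 = ½ + (4 - n)/4 = ½ + (1 - n/4) = 3/2 - n/4)
-28*P(w(0)) + g = -28*(3/2 - ¼*0) - 18 = -28*(3/2 + 0) - 18 = -28*3/2 - 18 = -42 - 18 = -60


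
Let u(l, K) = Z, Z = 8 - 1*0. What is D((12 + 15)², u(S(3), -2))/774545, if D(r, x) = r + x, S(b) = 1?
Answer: 737/774545 ≈ 0.00095153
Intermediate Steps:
Z = 8 (Z = 8 + 0 = 8)
u(l, K) = 8
D((12 + 15)², u(S(3), -2))/774545 = ((12 + 15)² + 8)/774545 = (27² + 8)*(1/774545) = (729 + 8)*(1/774545) = 737*(1/774545) = 737/774545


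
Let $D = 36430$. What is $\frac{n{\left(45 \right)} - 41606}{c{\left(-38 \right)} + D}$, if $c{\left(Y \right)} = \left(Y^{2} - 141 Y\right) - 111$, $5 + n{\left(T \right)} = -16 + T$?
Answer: $- \frac{41582}{43121} \approx -0.96431$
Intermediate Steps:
$n{\left(T \right)} = -21 + T$ ($n{\left(T \right)} = -5 + \left(-16 + T\right) = -21 + T$)
$c{\left(Y \right)} = -111 + Y^{2} - 141 Y$
$\frac{n{\left(45 \right)} - 41606}{c{\left(-38 \right)} + D} = \frac{\left(-21 + 45\right) - 41606}{\left(-111 + \left(-38\right)^{2} - -5358\right) + 36430} = \frac{24 - 41606}{\left(-111 + 1444 + 5358\right) + 36430} = - \frac{41582}{6691 + 36430} = - \frac{41582}{43121}$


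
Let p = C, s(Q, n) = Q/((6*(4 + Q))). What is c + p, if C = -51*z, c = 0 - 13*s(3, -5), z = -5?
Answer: 3557/14 ≈ 254.07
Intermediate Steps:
s(Q, n) = Q/(24 + 6*Q)
c = -13/14 (c = 0 - 13*3/(6*(4 + 3)) = 0 - 13*3/(6*7) = 0 - 13*1/14 = 0 - 13/14 = -13/14 ≈ -0.92857)
C = 255 (C = -51*(-5) = 255)
p = 255
c + p = -13/14 + 255 = 3557/14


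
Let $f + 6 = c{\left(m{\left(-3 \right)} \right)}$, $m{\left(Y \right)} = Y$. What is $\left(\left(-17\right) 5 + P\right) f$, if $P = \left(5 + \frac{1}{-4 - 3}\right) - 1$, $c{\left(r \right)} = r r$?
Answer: $- \frac{1704}{7} \approx -243.43$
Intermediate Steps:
$c{\left(r \right)} = r^{2}$
$P = \frac{27}{7}$ ($P = \left(5 + \frac{1}{-7}\right) - 1 = \left(5 - \frac{1}{7}\right) - 1 = \frac{34}{7} - 1 = \frac{27}{7} \approx 3.8571$)
$f = 3$ ($f = -6 + \left(-3\right)^{2} = -6 + 9 = 3$)
$\left(\left(-17\right) 5 + P\right) f = \left(\left(-17\right) 5 + \frac{27}{7}\right) 3 = \left(-85 + \frac{27}{7}\right) 3 = \left(- \frac{568}{7}\right) 3 = - \frac{1704}{7}$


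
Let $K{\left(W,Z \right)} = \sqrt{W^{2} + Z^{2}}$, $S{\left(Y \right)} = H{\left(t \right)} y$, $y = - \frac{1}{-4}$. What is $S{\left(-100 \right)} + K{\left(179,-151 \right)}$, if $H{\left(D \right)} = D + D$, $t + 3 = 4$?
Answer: $\frac{1}{2} + \sqrt{54842} \approx 234.68$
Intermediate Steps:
$y = \frac{1}{4}$ ($y = \left(-1\right) \left(- \frac{1}{4}\right) = \frac{1}{4} \approx 0.25$)
$t = 1$ ($t = -3 + 4 = 1$)
$H{\left(D \right)} = 2 D$
$S{\left(Y \right)} = \frac{1}{2}$ ($S{\left(Y \right)} = 2 \cdot 1 \cdot \frac{1}{4} = 2 \cdot \frac{1}{4} = \frac{1}{2}$)
$S{\left(-100 \right)} + K{\left(179,-151 \right)} = \frac{1}{2} + \sqrt{179^{2} + \left(-151\right)^{2}} = \frac{1}{2} + \sqrt{32041 + 22801} = \frac{1}{2} + \sqrt{54842}$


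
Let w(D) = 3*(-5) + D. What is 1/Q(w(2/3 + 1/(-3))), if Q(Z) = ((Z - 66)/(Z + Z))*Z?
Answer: -3/121 ≈ -0.024793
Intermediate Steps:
w(D) = -15 + D
Q(Z) = -33 + Z/2 (Q(Z) = ((-66 + Z)/((2*Z)))*Z = ((-66 + Z)*(1/(2*Z)))*Z = ((-66 + Z)/(2*Z))*Z = -33 + Z/2)
1/Q(w(2/3 + 1/(-3))) = 1/(-33 + (-15 + (2/3 + 1/(-3)))/2) = 1/(-33 + (-15 + (2*(⅓) + 1*(-⅓)))/2) = 1/(-33 + (-15 + (⅔ - ⅓))/2) = 1/(-33 + (-15 + ⅓)/2) = 1/(-33 + (½)*(-44/3)) = 1/(-33 - 22/3) = 1/(-121/3) = -3/121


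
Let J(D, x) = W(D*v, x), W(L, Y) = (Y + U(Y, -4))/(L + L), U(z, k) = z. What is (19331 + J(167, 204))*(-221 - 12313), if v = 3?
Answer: -40464076230/167 ≈ -2.4230e+8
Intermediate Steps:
W(L, Y) = Y/L (W(L, Y) = (Y + Y)/(L + L) = (2*Y)/((2*L)) = (2*Y)*(1/(2*L)) = Y/L)
J(D, x) = x/(3*D) (J(D, x) = x/((D*3)) = x/((3*D)) = x*(1/(3*D)) = x/(3*D))
(19331 + J(167, 204))*(-221 - 12313) = (19331 + (⅓)*204/167)*(-221 - 12313) = (19331 + (⅓)*204*(1/167))*(-12534) = (19331 + 68/167)*(-12534) = (3228345/167)*(-12534) = -40464076230/167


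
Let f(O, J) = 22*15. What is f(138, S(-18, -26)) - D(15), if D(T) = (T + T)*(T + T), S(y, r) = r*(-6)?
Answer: -570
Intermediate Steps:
S(y, r) = -6*r
D(T) = 4*T**2 (D(T) = (2*T)*(2*T) = 4*T**2)
f(O, J) = 330
f(138, S(-18, -26)) - D(15) = 330 - 4*15**2 = 330 - 4*225 = 330 - 1*900 = 330 - 900 = -570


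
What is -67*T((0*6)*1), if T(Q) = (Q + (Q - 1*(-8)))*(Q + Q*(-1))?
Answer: 0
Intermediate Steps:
T(Q) = 0 (T(Q) = (Q + (Q + 8))*(Q - Q) = (Q + (8 + Q))*0 = (8 + 2*Q)*0 = 0)
-67*T((0*6)*1) = -67*0 = 0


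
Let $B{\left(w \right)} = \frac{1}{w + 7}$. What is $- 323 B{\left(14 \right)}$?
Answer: $- \frac{323}{21} \approx -15.381$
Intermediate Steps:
$B{\left(w \right)} = \frac{1}{7 + w}$
$- 323 B{\left(14 \right)} = - \frac{323}{7 + 14} = - \frac{323}{21}$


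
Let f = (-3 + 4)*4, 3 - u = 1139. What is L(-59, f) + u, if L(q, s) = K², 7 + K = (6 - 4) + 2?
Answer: -1127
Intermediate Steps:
u = -1136 (u = 3 - 1*1139 = 3 - 1139 = -1136)
f = 4 (f = 1*4 = 4)
K = -3 (K = -7 + ((6 - 4) + 2) = -7 + (2 + 2) = -7 + 4 = -3)
L(q, s) = 9 (L(q, s) = (-3)² = 9)
L(-59, f) + u = 9 - 1136 = -1127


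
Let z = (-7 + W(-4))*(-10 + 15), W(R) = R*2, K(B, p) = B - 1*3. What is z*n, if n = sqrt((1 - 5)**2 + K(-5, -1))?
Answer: -150*sqrt(2) ≈ -212.13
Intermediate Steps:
K(B, p) = -3 + B (K(B, p) = B - 3 = -3 + B)
W(R) = 2*R
n = 2*sqrt(2) (n = sqrt((1 - 5)**2 + (-3 - 5)) = sqrt((-4)**2 - 8) = sqrt(16 - 8) = sqrt(8) = 2*sqrt(2) ≈ 2.8284)
z = -75 (z = (-7 + 2*(-4))*(-10 + 15) = (-7 - 8)*5 = -15*5 = -75)
z*n = -150*sqrt(2)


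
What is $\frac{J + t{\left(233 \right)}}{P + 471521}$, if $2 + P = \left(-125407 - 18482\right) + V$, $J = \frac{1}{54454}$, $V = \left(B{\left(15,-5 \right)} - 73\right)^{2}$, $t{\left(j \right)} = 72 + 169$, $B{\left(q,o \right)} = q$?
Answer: $\frac{13123415}{18023947276} \approx 0.00072811$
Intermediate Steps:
$t{\left(j \right)} = 241$
$V = 3364$ ($V = \left(15 - 73\right)^{2} = \left(-58\right)^{2} = 3364$)
$J = \frac{1}{54454} \approx 1.8364 \cdot 10^{-5}$
$P = -140527$ ($P = -2 + \left(\left(-125407 - 18482\right) + 3364\right) = -2 + \left(-143889 + 3364\right) = -2 - 140525 = -140527$)
$\frac{J + t{\left(233 \right)}}{P + 471521} = \frac{\frac{1}{54454} + 241}{-140527 + 471521} = \frac{13123415}{54454 \cdot 330994} = \frac{13123415}{54454} \cdot \frac{1}{330994} = \frac{13123415}{18023947276}$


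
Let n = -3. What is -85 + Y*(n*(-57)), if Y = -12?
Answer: -2137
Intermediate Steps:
-85 + Y*(n*(-57)) = -85 - (-36)*(-57) = -85 - 12*171 = -85 - 2052 = -2137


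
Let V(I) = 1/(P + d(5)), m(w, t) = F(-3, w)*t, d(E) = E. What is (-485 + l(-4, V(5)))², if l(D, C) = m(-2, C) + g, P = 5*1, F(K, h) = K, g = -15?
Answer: 25030009/100 ≈ 2.5030e+5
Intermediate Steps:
m(w, t) = -3*t
P = 5
V(I) = ⅒ (V(I) = 1/(5 + 5) = 1/10 = ⅒)
l(D, C) = -15 - 3*C (l(D, C) = -3*C - 15 = -15 - 3*C)
(-485 + l(-4, V(5)))² = (-485 + (-15 - 3*⅒))² = (-485 + (-15 - 3/10))² = (-485 - 153/10)² = (-5003/10)² = 25030009/100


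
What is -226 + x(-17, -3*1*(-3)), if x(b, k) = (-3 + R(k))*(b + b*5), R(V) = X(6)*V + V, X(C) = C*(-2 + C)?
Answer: -22870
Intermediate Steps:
R(V) = 25*V (R(V) = (6*(-2 + 6))*V + V = (6*4)*V + V = 24*V + V = 25*V)
x(b, k) = 6*b*(-3 + 25*k) (x(b, k) = (-3 + 25*k)*(b + b*5) = (-3 + 25*k)*(b + 5*b) = (-3 + 25*k)*(6*b) = 6*b*(-3 + 25*k))
-226 + x(-17, -3*1*(-3)) = -226 + 6*(-17)*(-3 + 25*(-3*1*(-3))) = -226 + 6*(-17)*(-3 + 25*(-3*(-3))) = -226 + 6*(-17)*(-3 + 25*9) = -226 + 6*(-17)*(-3 + 225) = -226 + 6*(-17)*222 = -226 - 22644 = -22870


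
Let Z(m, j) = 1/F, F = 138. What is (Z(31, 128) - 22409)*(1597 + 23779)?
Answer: -39236891408/69 ≈ -5.6865e+8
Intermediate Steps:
Z(m, j) = 1/138
(Z(31, 128) - 22409)*(1597 + 23779) = (1/138 - 22409)*(1597 + 23779) = -3092441/138*25376 = -39236891408/69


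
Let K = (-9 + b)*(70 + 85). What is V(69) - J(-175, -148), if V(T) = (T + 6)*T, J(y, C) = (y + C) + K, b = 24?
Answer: 3173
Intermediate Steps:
K = 2325 (K = (-9 + 24)*(70 + 85) = 15*155 = 2325)
J(y, C) = 2325 + C + y (J(y, C) = (y + C) + 2325 = (C + y) + 2325 = 2325 + C + y)
V(T) = T*(6 + T) (V(T) = (6 + T)*T = T*(6 + T))
V(69) - J(-175, -148) = 69*(6 + 69) - (2325 - 148 - 175) = 69*75 - 1*2002 = 5175 - 2002 = 3173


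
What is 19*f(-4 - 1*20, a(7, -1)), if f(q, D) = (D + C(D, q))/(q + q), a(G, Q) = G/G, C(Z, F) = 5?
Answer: -19/8 ≈ -2.3750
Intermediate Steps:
a(G, Q) = 1
f(q, D) = (5 + D)/(2*q) (f(q, D) = (D + 5)/(q + q) = (5 + D)/((2*q)) = (5 + D)*(1/(2*q)) = (5 + D)/(2*q))
19*f(-4 - 1*20, a(7, -1)) = 19*((5 + 1)/(2*(-4 - 1*20))) = 19*((½)*6/(-4 - 20)) = 19*((½)*6/(-24)) = 19*((½)*(-1/24)*6) = 19*(-⅛) = -19/8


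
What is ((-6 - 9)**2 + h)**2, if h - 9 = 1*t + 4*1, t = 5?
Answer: 59049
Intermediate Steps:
h = 18 (h = 9 + (1*5 + 4*1) = 9 + (5 + 4) = 9 + 9 = 18)
((-6 - 9)**2 + h)**2 = ((-6 - 9)**2 + 18)**2 = ((-15)**2 + 18)**2 = (225 + 18)**2 = 243**2 = 59049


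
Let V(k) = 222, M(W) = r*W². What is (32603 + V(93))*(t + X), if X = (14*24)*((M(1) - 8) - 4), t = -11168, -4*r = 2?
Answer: -504454600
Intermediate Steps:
r = -½ (r = -¼*2 = -½ ≈ -0.50000)
M(W) = -W²/2
X = -4200 (X = (14*24)*((-½*1² - 8) - 4) = 336*((-½*1 - 8) - 4) = 336*((-½ - 8) - 4) = 336*(-17/2 - 4) = 336*(-25/2) = -4200)
(32603 + V(93))*(t + X) = (32603 + 222)*(-11168 - 4200) = 32825*(-15368) = -504454600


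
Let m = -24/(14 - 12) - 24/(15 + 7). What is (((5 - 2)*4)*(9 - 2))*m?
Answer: -12096/11 ≈ -1099.6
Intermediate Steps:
m = -144/11 (m = -24/2 - 24/22 = -24*½ - 24*1/22 = -12 - 12/11 = -144/11 ≈ -13.091)
(((5 - 2)*4)*(9 - 2))*m = (((5 - 2)*4)*(9 - 2))*(-144/11) = ((3*4)*7)*(-144/11) = (12*7)*(-144/11) = 84*(-144/11) = -12096/11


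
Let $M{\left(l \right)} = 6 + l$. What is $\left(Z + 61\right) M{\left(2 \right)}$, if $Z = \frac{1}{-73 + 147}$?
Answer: $\frac{18060}{37} \approx 488.11$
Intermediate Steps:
$Z = \frac{1}{74} \approx 0.013514$
$\left(Z + 61\right) M{\left(2 \right)} = \left(\frac{1}{74} + 61\right) \left(6 + 2\right) = \frac{4515}{74} \cdot 8 = \frac{18060}{37}$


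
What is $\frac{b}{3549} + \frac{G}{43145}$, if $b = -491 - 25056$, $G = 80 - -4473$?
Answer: $- \frac{1086066718}{153121605} \approx -7.0928$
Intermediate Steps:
$G = 4553$ ($G = 80 + 4473 = 4553$)
$b = -25547$ ($b = -491 - 25056 = -25547$)
$\frac{b}{3549} + \frac{G}{43145} = - \frac{25547}{3549} + \frac{4553}{43145} = - \frac{1086066718}{153121605}$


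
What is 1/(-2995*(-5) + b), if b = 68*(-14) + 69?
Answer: 1/14092 ≈ 7.0962e-5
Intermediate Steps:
b = -883 (b = -952 + 69 = -883)
1/(-2995*(-5) + b) = 1/(-2995*(-5) - 883) = 1/(14975 - 883) = 1/14092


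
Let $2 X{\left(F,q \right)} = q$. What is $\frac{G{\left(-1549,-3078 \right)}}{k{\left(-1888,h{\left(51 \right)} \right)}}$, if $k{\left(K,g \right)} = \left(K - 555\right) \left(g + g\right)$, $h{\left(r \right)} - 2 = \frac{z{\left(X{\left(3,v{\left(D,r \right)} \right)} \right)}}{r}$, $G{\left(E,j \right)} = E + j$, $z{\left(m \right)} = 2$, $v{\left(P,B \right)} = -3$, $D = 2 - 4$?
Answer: $\frac{33711}{72592} \approx 0.46439$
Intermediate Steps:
$D = -2$ ($D = 2 - 4 = -2$)
$X{\left(F,q \right)} = \frac{q}{2}$
$h{\left(r \right)} = 2 + \frac{2}{r}$
$k{\left(K,g \right)} = 2 g \left(-555 + K\right)$ ($k{\left(K,g \right)} = \left(-555 + K\right) 2 g = 2 g \left(-555 + K\right)$)
$\frac{G{\left(-1549,-3078 \right)}}{k{\left(-1888,h{\left(51 \right)} \right)}} = \frac{-1549 - 3078}{2 \left(2 + \frac{2}{51}\right) \left(-555 - 1888\right)} = - \frac{4627}{2 \left(2 + 2 \cdot \frac{1}{51}\right) \left(-2443\right)} = - \frac{4627}{2 \left(2 + \frac{2}{51}\right) \left(-2443\right)} = - \frac{4627}{2 \cdot \frac{104}{51} \left(-2443\right)} = - \frac{4627}{- \frac{508144}{51}} = \left(-4627\right) \left(- \frac{51}{508144}\right) = \frac{33711}{72592}$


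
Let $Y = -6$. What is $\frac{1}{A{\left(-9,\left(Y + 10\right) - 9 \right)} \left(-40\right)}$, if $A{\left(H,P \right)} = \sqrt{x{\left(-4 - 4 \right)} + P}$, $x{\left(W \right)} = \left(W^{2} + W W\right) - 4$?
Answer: $- \frac{\sqrt{119}}{4760} \approx -0.0022917$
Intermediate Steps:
$x{\left(W \right)} = -4 + 2 W^{2}$ ($x{\left(W \right)} = \left(W^{2} + W^{2}\right) - 4 = 2 W^{2} - 4 = -4 + 2 W^{2}$)
$A{\left(H,P \right)} = \sqrt{124 + P}$ ($A{\left(H,P \right)} = \sqrt{\left(-4 + 2 \left(-4 - 4\right)^{2}\right) + P} = \sqrt{\left(-4 + 2 \left(-8\right)^{2}\right) + P} = \sqrt{\left(-4 + 2 \cdot 64\right) + P} = \sqrt{\left(-4 + 128\right) + P} = \sqrt{124 + P}$)
$\frac{1}{A{\left(-9,\left(Y + 10\right) - 9 \right)} \left(-40\right)} = \frac{1}{\sqrt{124 + \left(\left(-6 + 10\right) - 9\right)} \left(-40\right)} = \frac{1}{\sqrt{124 + \left(4 - 9\right)} \left(-40\right)} = \frac{1}{\sqrt{124 - 5} \left(-40\right)} = \frac{1}{\sqrt{119} \left(-40\right)} = \frac{1}{\left(-40\right) \sqrt{119}} = - \frac{\sqrt{119}}{4760}$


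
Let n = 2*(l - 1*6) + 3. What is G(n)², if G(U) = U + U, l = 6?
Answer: 36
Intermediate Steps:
n = 3 (n = 2*(6 - 1*6) + 3 = 2*(6 - 6) + 3 = 2*0 + 3 = 0 + 3 = 3)
G(U) = 2*U
G(n)² = (2*3)² = 6² = 36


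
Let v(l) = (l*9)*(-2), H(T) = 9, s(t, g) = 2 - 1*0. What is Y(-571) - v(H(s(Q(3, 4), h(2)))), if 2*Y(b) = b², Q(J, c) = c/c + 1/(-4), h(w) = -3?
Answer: 326365/2 ≈ 1.6318e+5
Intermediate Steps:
Q(J, c) = ¾ (Q(J, c) = 1 + 1*(-¼) = 1 - ¼ = ¾)
s(t, g) = 2 (s(t, g) = 2 + 0 = 2)
Y(b) = b²/2
v(l) = -18*l (v(l) = (9*l)*(-2) = -18*l)
Y(-571) - v(H(s(Q(3, 4), h(2)))) = (½)*(-571)² - (-18)*9 = (½)*326041 - 1*(-162) = 326041/2 + 162 = 326365/2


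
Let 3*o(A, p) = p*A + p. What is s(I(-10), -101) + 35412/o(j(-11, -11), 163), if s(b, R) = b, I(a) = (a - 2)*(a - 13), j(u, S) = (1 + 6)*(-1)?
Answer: 27282/163 ≈ 167.37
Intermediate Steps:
j(u, S) = -7 (j(u, S) = 7*(-1) = -7)
o(A, p) = p/3 + A*p/3 (o(A, p) = (p*A + p)/3 = (A*p + p)/3 = (p + A*p)/3 = p/3 + A*p/3)
I(a) = (-13 + a)*(-2 + a) (I(a) = (-2 + a)*(-13 + a) = (-13 + a)*(-2 + a))
s(I(-10), -101) + 35412/o(j(-11, -11), 163) = (26 + (-10)² - 15*(-10)) + 35412/(((⅓)*163*(1 - 7))) = (26 + 100 + 150) + 35412/(((⅓)*163*(-6))) = 276 + 35412/(-326) = 276 + 35412*(-1/326) = 276 - 17706/163 = 27282/163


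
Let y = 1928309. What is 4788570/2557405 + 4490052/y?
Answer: 4143344812638/986293415629 ≈ 4.2009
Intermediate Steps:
4788570/2557405 + 4490052/y = 4788570/2557405 + 4490052/1928309 = 4788570*(1/2557405) + 4490052*(1/1928309) = 957714/511481 + 4490052/1928309 = 4143344812638/986293415629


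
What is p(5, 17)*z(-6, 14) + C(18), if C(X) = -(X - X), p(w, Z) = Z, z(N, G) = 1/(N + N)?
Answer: -17/12 ≈ -1.4167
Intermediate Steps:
z(N, G) = 1/(2*N)
C(X) = 0 (C(X) = -1*0 = 0)
p(5, 17)*z(-6, 14) + C(18) = 17*((½)/(-6)) + 0 = 17*((½)*(-⅙)) + 0 = 17*(-1/12) + 0 = -17/12 + 0 = -17/12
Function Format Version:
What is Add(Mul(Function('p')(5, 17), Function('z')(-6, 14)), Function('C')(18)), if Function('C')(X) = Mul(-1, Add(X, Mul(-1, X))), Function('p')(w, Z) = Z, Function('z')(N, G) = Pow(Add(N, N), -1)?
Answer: Rational(-17, 12) ≈ -1.4167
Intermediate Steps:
Function('z')(N, G) = Mul(Rational(1, 2), Pow(N, -1)) (Function('z')(N, G) = Pow(Mul(2, N), -1) = Mul(Rational(1, 2), Pow(N, -1)))
Function('C')(X) = 0 (Function('C')(X) = Mul(-1, 0) = 0)
Add(Mul(Function('p')(5, 17), Function('z')(-6, 14)), Function('C')(18)) = Add(Mul(17, Mul(Rational(1, 2), Pow(-6, -1))), 0) = Add(Mul(17, Mul(Rational(1, 2), Rational(-1, 6))), 0) = Add(Mul(17, Rational(-1, 12)), 0) = Add(Rational(-17, 12), 0) = Rational(-17, 12)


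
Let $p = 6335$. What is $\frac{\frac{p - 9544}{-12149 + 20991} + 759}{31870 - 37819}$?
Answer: $- \frac{6707869}{52601058} \approx -0.12752$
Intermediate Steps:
$\frac{\frac{p - 9544}{-12149 + 20991} + 759}{31870 - 37819} = \frac{\frac{6335 - 9544}{-12149 + 20991} + 759}{31870 - 37819} = \frac{- \frac{3209}{8842} + 759}{-5949} = \left(\left(-3209\right) \frac{1}{8842} + 759\right) \left(- \frac{1}{5949}\right) = \left(- \frac{3209}{8842} + 759\right) \left(- \frac{1}{5949}\right) = \frac{6707869}{8842} \left(- \frac{1}{5949}\right) = - \frac{6707869}{52601058}$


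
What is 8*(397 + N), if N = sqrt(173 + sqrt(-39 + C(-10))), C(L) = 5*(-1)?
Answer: 3176 + 8*sqrt(173 + 2*I*sqrt(11)) ≈ 3281.2 + 2.0169*I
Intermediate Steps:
C(L) = -5
N = sqrt(173 + 2*I*sqrt(11)) (N = sqrt(173 + sqrt(-39 - 5)) = sqrt(173 + sqrt(-44)) = sqrt(173 + 2*I*sqrt(11)) ≈ 13.155 + 0.25211*I)
8*(397 + N) = 8*(397 + sqrt(173 + 2*I*sqrt(11))) = 3176 + 8*sqrt(173 + 2*I*sqrt(11))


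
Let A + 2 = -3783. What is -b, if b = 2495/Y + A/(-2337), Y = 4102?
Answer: -21356885/9586374 ≈ -2.2278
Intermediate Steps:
A = -3785 (A = -2 - 3783 = -3785)
b = 21356885/9586374 (b = 2495/4102 - 3785/(-2337) = 2495*(1/4102) - 3785*(-1/2337) = 2495/4102 + 3785/2337 = 21356885/9586374 ≈ 2.2278)
-b = -1*21356885/9586374 = -21356885/9586374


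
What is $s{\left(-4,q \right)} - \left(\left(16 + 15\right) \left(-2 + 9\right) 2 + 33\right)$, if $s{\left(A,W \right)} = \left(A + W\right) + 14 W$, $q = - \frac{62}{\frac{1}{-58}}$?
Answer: $53469$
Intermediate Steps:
$q = 3596$ ($q = - \frac{62}{- \frac{1}{58}} = \left(-62\right) \left(-58\right) = 3596$)
$s{\left(A,W \right)} = A + 15 W$
$s{\left(-4,q \right)} - \left(\left(16 + 15\right) \left(-2 + 9\right) 2 + 33\right) = \left(-4 + 15 \cdot 3596\right) - \left(\left(16 + 15\right) \left(-2 + 9\right) 2 + 33\right) = \left(-4 + 53940\right) - \left(31 \cdot 7 \cdot 2 + 33\right) = 53936 - \left(217 \cdot 2 + 33\right) = 53936 - \left(434 + 33\right) = 53936 - 467 = 53469$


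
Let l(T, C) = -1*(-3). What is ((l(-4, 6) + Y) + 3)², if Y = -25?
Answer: 361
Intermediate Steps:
l(T, C) = 3
((l(-4, 6) + Y) + 3)² = ((3 - 25) + 3)² = (-22 + 3)² = (-19)² = 361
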